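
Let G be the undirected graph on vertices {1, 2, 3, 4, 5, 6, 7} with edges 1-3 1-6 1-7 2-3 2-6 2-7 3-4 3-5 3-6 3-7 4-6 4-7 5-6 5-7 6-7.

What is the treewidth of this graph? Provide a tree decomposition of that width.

The largest bag has 4 vertices, giving width 3; this decomposition certifies tw(G) ≤ 3. On the other hand G contains the 4-clique {1, 3, 6, 7}. A clique must lie in a single bag of any decomposition, so no decomposition can have width below 3. Combining the bounds, tw(G) = 3.

Treewidth 3.
One optimal decomposition is:
Bags: B1 = {3, 4, 6, 7}  B2 = {2, 3, 6, 7}  B3 = {3, 5, 6, 7}  B4 = {1, 3, 6, 7}
Tree: B1–B2, B2–B3, B2–B4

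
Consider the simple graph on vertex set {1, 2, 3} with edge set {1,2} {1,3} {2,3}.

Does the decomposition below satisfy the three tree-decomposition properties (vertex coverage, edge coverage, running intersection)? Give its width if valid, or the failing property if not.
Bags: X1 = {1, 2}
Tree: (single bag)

No — vertex 3 appears in no bag.

A tree decomposition must satisfy three properties: every vertex lies in some bag; for every edge, both endpoints lie together in some bag; and for every vertex, the bags containing it form a connected subtree. Here vertex 3 appears in no bag, so the decomposition is invalid.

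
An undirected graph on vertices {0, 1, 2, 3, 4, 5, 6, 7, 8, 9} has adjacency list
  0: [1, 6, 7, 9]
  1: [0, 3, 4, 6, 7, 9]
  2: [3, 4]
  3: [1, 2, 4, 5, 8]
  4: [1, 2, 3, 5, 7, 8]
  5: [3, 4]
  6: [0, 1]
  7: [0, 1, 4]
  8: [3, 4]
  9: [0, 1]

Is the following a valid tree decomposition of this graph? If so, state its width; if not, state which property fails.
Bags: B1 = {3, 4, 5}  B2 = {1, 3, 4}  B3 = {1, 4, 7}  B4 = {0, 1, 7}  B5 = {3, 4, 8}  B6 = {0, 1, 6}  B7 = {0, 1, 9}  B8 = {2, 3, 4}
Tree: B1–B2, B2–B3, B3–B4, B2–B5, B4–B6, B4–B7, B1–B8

Yes; width 2.

Checking the three conditions: (i) the bags cover all of {0, 1, 2, 3, 4, 5, 6, 7, 8, 9}; (ii) for each edge, some bag contains both endpoints; (iii) the bags containing any fixed vertex form a subtree. All hold, so the decomposition is valid with width 3 − 1 = 2.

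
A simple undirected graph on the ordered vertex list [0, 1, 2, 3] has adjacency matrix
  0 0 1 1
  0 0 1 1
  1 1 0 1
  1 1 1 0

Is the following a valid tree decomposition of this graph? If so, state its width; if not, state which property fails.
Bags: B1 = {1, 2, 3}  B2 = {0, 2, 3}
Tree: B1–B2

Vertex coverage: the bags together contain {0, 1, 2, 3}, the full vertex set. Edge coverage: each edge of G has both endpoints in at least one bag. Running intersection: for every vertex, the bags containing it form a connected subtree. All three properties hold, so this is a valid tree decomposition of width max|bag| − 1 = 2, and hence tw(G) ≤ 2.

Yes; width 2.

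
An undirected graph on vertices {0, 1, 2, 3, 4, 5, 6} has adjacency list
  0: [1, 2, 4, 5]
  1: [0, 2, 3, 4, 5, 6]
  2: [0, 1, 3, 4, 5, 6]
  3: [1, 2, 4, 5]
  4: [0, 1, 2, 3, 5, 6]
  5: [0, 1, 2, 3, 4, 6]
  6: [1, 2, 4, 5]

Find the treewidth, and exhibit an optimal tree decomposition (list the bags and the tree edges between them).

Treewidth 4.
One optimal decomposition is:
Bags: B1 = {1, 2, 3, 4, 5}  B2 = {0, 1, 2, 4, 5}  B3 = {1, 2, 4, 5, 6}
Tree: B1–B2, B2–B3

Each bag holds 5 vertices, so the decomposition has width 4, which upper-bounds the treewidth. On the other hand G contains the 5-clique {0, 1, 2, 4, 5}. A clique must lie in a single bag of any decomposition, so no decomposition can have width below 4. Therefore the treewidth is 4.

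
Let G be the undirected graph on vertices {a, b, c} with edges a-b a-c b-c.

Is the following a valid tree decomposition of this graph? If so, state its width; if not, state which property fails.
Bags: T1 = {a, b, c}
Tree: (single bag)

Vertex coverage: the bags together contain {a, b, c}, the full vertex set. Edge coverage: each edge of G has both endpoints in at least one bag. Running intersection: for every vertex, the bags containing it form a connected subtree. All three properties hold, so this is a valid tree decomposition of width max|bag| − 1 = 2, and hence tw(G) ≤ 2.

Yes; width 2.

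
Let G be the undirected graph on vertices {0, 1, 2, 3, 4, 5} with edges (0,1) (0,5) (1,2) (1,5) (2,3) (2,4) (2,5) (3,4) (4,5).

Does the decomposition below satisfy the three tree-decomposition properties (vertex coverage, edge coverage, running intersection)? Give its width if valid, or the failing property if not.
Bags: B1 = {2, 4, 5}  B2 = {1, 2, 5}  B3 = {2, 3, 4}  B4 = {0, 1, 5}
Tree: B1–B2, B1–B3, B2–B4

Yes; width 2.

Vertex coverage: the bags together contain {0, 1, 2, 3, 4, 5}, the full vertex set. Edge coverage: each edge of G has both endpoints in at least one bag. Running intersection: for every vertex, the bags containing it form a connected subtree. All three properties hold, so this is a valid tree decomposition of width max|bag| − 1 = 2, and hence tw(G) ≤ 2.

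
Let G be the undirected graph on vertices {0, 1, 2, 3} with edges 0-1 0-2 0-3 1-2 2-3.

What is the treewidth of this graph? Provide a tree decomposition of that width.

Treewidth 2.
One optimal decomposition is:
Bags: B1 = {0, 2, 3}  B2 = {0, 1, 2}
Tree: B1–B2

Each bag holds 3 vertices, so the decomposition has width 2, which upper-bounds the treewidth. For the lower bound, the 3 vertices {0, 1, 2} are pairwise adjacent, and any tree decomposition puts a clique entirely inside one bag — forcing width ≥ 2. Hence tw(G) = 2 exactly.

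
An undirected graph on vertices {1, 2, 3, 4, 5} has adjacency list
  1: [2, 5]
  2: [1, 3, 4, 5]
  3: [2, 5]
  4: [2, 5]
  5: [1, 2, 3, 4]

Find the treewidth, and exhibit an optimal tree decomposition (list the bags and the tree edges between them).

Every bag has size at most 3, so the width is 3 − 1 = 2 and tw(G) ≤ 2. For the lower bound, the 3 vertices {1, 2, 5} are pairwise adjacent, and any tree decomposition puts a clique entirely inside one bag — forcing width ≥ 2. Hence tw(G) = 2 exactly.

Treewidth 2.
One such decomposition:
Bags: B1 = {2, 4, 5}  B2 = {1, 2, 5}  B3 = {2, 3, 5}
Tree: B1–B2, B2–B3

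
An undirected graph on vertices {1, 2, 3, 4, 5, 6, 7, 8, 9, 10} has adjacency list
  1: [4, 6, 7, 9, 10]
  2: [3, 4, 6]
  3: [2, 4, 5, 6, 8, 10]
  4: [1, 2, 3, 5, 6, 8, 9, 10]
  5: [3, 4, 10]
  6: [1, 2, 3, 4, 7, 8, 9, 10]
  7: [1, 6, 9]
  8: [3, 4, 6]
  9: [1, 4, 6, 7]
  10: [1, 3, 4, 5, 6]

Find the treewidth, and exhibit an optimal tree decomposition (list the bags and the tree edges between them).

Each bag holds 4 vertices, so the decomposition has width 3, which upper-bounds the treewidth. For the lower bound, the 4 vertices {3, 4, 5, 10} are pairwise adjacent, and any tree decomposition puts a clique entirely inside one bag — forcing width ≥ 3. Therefore the treewidth is 3.

Treewidth 3.
One optimal decomposition is:
Bags: B1 = {1, 4, 6, 10}  B2 = {3, 4, 6, 10}  B3 = {3, 4, 6, 8}  B4 = {3, 4, 5, 10}  B5 = {1, 4, 6, 9}  B6 = {2, 3, 4, 6}  B7 = {1, 6, 7, 9}
Tree: B1–B2, B2–B3, B2–B4, B1–B5, B3–B6, B5–B7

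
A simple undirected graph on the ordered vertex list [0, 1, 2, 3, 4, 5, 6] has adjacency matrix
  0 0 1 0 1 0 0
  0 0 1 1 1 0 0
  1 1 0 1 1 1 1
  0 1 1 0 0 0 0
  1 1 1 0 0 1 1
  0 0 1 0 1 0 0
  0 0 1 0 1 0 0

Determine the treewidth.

2

A width-2 tree decomposition is:
Bags: B1 = {2, 4, 6}  B2 = {1, 2, 4}  B3 = {2, 4, 5}  B4 = {1, 2, 3}  B5 = {0, 2, 4}
Tree: B1–B2, B2–B3, B2–B4, B3–B5
Each bag holds 3 vertices, so the decomposition has width 2, which upper-bounds the treewidth. On the other hand G contains the 3-clique {1, 2, 3}. A clique must lie in a single bag of any decomposition, so no decomposition can have width below 2. Hence tw(G) = 2 exactly.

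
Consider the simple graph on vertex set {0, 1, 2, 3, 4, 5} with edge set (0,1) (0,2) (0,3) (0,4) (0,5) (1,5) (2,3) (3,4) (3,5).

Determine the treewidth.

2

A width-2 tree decomposition is:
Bags: B1 = {0, 1, 5}  B2 = {0, 3, 5}  B3 = {0, 3, 4}  B4 = {0, 2, 3}
Tree: B1–B2, B2–B3, B2–B4
Each bag holds 3 vertices, so the decomposition has width 2, which upper-bounds the treewidth. Conversely, {0, 1, 5} is a clique of size 3, and the vertices of any clique must share a bag in every tree decomposition; so some bag has ≥ 3 vertices and tw(G) ≥ 2. The upper and lower bounds meet at 2, so that is the treewidth.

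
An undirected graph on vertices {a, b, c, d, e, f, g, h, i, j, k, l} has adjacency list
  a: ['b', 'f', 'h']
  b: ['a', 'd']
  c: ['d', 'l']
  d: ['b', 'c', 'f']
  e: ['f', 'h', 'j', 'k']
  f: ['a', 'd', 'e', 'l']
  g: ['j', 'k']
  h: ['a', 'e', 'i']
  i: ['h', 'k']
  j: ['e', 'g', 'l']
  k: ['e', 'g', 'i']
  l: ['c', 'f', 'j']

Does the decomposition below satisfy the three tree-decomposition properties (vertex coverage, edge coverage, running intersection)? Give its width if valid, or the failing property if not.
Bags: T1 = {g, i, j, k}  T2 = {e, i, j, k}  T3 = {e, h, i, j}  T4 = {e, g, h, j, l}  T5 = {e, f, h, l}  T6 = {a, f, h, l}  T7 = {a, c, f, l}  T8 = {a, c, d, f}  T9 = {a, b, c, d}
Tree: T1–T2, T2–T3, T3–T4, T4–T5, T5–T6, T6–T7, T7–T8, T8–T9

A tree decomposition must satisfy three properties: every vertex lies in some bag; for every edge, both endpoints lie together in some bag; and for every vertex, the bags containing it form a connected subtree. Here bags containing vertex g are not connected in the tree, so the decomposition is invalid.

No — bags containing vertex g are not connected in the tree.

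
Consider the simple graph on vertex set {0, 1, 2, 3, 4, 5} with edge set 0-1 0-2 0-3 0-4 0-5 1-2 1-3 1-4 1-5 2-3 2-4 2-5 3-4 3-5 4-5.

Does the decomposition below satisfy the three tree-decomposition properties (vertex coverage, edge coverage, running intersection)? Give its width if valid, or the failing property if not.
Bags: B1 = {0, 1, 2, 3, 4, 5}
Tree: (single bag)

Vertex coverage: the bags together contain {0, 1, 2, 3, 4, 5}, the full vertex set. Edge coverage: each edge of G has both endpoints in at least one bag. Running intersection: for every vertex, the bags containing it form a connected subtree. All three properties hold, so this is a valid tree decomposition of width max|bag| − 1 = 5, and hence tw(G) ≤ 5.

Yes; width 5.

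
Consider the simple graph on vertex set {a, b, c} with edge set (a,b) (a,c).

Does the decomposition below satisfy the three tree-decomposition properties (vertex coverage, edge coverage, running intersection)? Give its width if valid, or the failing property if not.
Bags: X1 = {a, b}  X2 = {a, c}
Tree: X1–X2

Vertex coverage: the bags together contain {a, b, c}, the full vertex set. Edge coverage: each edge of G has both endpoints in at least one bag. Running intersection: for every vertex, the bags containing it form a connected subtree. All three properties hold, so this is a valid tree decomposition of width max|bag| − 1 = 1, and hence tw(G) ≤ 1.

Yes; width 1.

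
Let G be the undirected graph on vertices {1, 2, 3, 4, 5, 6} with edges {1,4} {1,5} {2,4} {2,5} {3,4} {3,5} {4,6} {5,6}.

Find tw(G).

2

A width-2 tree decomposition is:
Bags: B1 = {1, 4, 5}  B2 = {2, 4, 5}  B3 = {4, 5, 6}  B4 = {3, 4, 5}
Tree: B1–B2, B2–B3, B3–B4
Every bag has size at most 3, so the width is 3 − 1 = 2 and tw(G) ≤ 2. The edges 1–4–2–5–1 form a cycle, so G is not a tree and its treewidth is at least 2. Hence tw(G) = 2 exactly.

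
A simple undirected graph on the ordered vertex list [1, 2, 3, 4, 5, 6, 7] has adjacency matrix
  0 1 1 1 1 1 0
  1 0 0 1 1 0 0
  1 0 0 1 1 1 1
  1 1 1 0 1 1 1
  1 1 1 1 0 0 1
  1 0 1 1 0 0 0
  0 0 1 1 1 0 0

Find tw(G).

A width-3 tree decomposition is:
Bags: B1 = {1, 3, 4, 6}  B2 = {1, 3, 4, 5}  B3 = {3, 4, 5, 7}  B4 = {1, 2, 4, 5}
Tree: B1–B2, B2–B3, B2–B4
The largest bag has 4 vertices, giving width 3; this decomposition certifies tw(G) ≤ 3. For the lower bound, the 4 vertices {1, 2, 4, 5} are pairwise adjacent, and any tree decomposition puts a clique entirely inside one bag — forcing width ≥ 3. Combining the bounds, tw(G) = 3.

3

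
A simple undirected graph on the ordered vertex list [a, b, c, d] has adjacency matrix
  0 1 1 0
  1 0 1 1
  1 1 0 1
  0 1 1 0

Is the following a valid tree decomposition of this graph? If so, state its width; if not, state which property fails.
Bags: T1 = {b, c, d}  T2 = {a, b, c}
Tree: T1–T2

Yes; width 2.

Checking the three conditions: (i) the bags cover all of {a, b, c, d}; (ii) for each edge, some bag contains both endpoints; (iii) the bags containing any fixed vertex form a subtree. All hold, so the decomposition is valid with width 3 − 1 = 2.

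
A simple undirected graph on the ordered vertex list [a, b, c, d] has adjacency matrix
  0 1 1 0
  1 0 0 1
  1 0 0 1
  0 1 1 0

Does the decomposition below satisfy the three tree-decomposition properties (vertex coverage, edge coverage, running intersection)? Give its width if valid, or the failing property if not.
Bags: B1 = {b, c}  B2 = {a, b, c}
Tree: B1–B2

A tree decomposition must satisfy three properties: every vertex lies in some bag; for every edge, both endpoints lie together in some bag; and for every vertex, the bags containing it form a connected subtree. Here vertex d appears in no bag, so the decomposition is invalid.

No — vertex d appears in no bag.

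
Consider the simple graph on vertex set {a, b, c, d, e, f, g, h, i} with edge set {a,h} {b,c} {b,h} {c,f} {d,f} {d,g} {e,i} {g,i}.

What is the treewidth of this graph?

A width-1 tree decomposition is:
Bags: B1 = {a, h}  B2 = {b, h}  B3 = {b, c}  B4 = {c, f}  B5 = {d, f}  B6 = {d, g}  B7 = {g, i}  B8 = {e, i}
Tree: B1–B2, B2–B3, B3–B4, B4–B5, B5–B6, B6–B7, B7–B8
The largest bag has 2 vertices, giving width 1; this decomposition certifies tw(G) ≤ 1. G has an edge, so its treewidth is at least 1. The upper and lower bounds meet at 1, so that is the treewidth.

1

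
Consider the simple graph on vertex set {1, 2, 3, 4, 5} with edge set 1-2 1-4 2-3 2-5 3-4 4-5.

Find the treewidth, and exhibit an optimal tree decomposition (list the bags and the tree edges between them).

The largest bag has 3 vertices, giving width 2; this decomposition certifies tw(G) ≤ 2. For the lower bound, G contains the cycle 4–1–2–5–4, so G is not a forest; only forests have treewidth ≤ 1, hence tw(G) ≥ 2. Combining the bounds, tw(G) = 2.

Treewidth 2.
One optimal decomposition is:
Bags: B1 = {1, 2, 4}  B2 = {2, 4, 5}  B3 = {2, 3, 4}
Tree: B1–B2, B2–B3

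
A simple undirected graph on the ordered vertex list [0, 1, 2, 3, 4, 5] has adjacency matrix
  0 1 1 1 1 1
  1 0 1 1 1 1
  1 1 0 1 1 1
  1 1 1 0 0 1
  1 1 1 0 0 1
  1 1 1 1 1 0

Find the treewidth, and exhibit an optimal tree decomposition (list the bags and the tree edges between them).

Treewidth 4.
Bags: B1 = {0, 1, 2, 4, 5}  B2 = {0, 1, 2, 3, 5}
Tree: B1–B2

Every bag has size at most 5, so the width is 5 − 1 = 4 and tw(G) ≤ 4. On the other hand G contains the 5-clique {0, 1, 2, 3, 5}. A clique must lie in a single bag of any decomposition, so no decomposition can have width below 4. Hence tw(G) = 4 exactly.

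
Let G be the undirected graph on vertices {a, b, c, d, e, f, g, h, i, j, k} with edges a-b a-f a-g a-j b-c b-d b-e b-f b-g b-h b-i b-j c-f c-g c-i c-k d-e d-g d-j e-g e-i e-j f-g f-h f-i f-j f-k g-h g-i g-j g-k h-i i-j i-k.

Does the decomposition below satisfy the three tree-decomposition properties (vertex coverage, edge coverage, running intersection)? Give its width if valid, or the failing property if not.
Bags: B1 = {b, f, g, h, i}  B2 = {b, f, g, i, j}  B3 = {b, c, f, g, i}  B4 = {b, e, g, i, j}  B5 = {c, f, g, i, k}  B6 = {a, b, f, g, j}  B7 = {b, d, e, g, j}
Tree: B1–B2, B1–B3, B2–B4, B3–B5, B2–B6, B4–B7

Every vertex of G appears in some bag (union = {a, b, c, d, e, f, g, h, i, j, k}); every edge is covered by a bag; and for each vertex v the set of bags containing v is connected in the bag tree. The decomposition is therefore valid. The largest bag has 5 vertices, so the width is 4.

Yes; width 4.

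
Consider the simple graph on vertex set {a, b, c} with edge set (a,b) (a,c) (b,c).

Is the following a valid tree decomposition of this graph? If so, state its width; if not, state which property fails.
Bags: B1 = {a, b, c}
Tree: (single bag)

Checking the three conditions: (i) the bags cover all of {a, b, c}; (ii) for each edge, some bag contains both endpoints; (iii) the bags containing any fixed vertex form a subtree. All hold, so the decomposition is valid with width 3 − 1 = 2.

Yes; width 2.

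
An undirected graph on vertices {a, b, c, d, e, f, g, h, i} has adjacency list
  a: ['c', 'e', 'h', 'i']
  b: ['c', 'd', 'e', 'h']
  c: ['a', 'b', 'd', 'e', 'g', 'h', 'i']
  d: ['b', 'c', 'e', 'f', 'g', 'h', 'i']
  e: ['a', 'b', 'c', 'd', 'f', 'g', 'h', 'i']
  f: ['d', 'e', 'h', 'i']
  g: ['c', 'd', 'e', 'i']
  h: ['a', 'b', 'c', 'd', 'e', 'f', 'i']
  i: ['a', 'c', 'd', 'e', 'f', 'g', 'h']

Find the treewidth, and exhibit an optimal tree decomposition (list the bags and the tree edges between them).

Treewidth 4.
Bags: B1 = {c, d, e, h, i}  B2 = {d, e, f, h, i}  B3 = {a, c, e, h, i}  B4 = {b, c, d, e, h}  B5 = {c, d, e, g, i}
Tree: B1–B2, B1–B3, B1–B4, B1–B5

Every bag has size at most 5, so the width is 5 − 1 = 4 and tw(G) ≤ 4. Conversely, {c, d, e, g, i} is a clique of size 5, and the vertices of any clique must share a bag in every tree decomposition; so some bag has ≥ 5 vertices and tw(G) ≥ 4. Therefore the treewidth is 4.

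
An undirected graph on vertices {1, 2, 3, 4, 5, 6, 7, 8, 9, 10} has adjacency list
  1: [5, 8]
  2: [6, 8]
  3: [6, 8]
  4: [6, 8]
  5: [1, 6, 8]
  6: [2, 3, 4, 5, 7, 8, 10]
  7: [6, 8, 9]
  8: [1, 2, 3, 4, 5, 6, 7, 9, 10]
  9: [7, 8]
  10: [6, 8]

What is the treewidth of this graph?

A width-2 tree decomposition is:
Bags: B1 = {5, 6, 8}  B2 = {3, 6, 8}  B3 = {2, 6, 8}  B4 = {4, 6, 8}  B5 = {1, 5, 8}  B6 = {6, 7, 8}  B7 = {7, 8, 9}  B8 = {6, 8, 10}
Tree: B1–B2, B1–B3, B3–B4, B1–B5, B1–B6, B6–B7, B1–B8
Each bag holds 3 vertices, so the decomposition has width 2, which upper-bounds the treewidth. For the lower bound, the 3 vertices {1, 5, 8} are pairwise adjacent, and any tree decomposition puts a clique entirely inside one bag — forcing width ≥ 2. Therefore the treewidth is 2.

2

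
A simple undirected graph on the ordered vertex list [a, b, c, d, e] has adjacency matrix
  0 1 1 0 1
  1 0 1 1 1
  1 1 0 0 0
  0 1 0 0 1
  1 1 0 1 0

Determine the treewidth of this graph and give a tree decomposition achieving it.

Treewidth 2.
Bags: B1 = {b, d, e}  B2 = {a, b, e}  B3 = {a, b, c}
Tree: B1–B2, B2–B3

Every bag has size at most 3, so the width is 3 − 1 = 2 and tw(G) ≤ 2. On the other hand G contains the 3-clique {b, d, e}. A clique must lie in a single bag of any decomposition, so no decomposition can have width below 2. Combining the bounds, tw(G) = 2.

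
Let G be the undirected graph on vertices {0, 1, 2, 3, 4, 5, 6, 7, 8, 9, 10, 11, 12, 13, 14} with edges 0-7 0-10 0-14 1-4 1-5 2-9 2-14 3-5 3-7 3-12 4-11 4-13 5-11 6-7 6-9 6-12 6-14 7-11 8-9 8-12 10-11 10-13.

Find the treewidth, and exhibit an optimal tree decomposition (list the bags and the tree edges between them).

Each bag holds 4 vertices, so the decomposition has width 3, which upper-bounds the treewidth. For the lower bound: the 4 vertex sets {2,8,9}, {14}, {6}, {0,3,7,12} are disjoint, each induces a connected subgraph, and every pair is joined by at least one edge of G. Contracting each set to a single vertex therefore yields K_{4} as a minor, and since treewidth is minor-monotone, tw(G) ≥ tw(K_{4}) = 3. Hence tw(G) = 3 exactly.

Treewidth 3.
Bags: B1 = {2, 8, 9, 14}  B2 = {6, 8, 9, 14}  B3 = {6, 8, 12, 14}  B4 = {0, 6, 12, 14}  B5 = {0, 6, 7, 12}  B6 = {0, 3, 7, 12}  B7 = {0, 3, 7, 10}  B8 = {3, 7, 10, 11}  B9 = {3, 5, 10, 11}  B10 = {5, 10, 11, 13}  B11 = {4, 5, 11, 13}  B12 = {1, 4, 5, 13}
Tree: B1–B2, B2–B3, B3–B4, B4–B5, B5–B6, B6–B7, B7–B8, B8–B9, B9–B10, B10–B11, B11–B12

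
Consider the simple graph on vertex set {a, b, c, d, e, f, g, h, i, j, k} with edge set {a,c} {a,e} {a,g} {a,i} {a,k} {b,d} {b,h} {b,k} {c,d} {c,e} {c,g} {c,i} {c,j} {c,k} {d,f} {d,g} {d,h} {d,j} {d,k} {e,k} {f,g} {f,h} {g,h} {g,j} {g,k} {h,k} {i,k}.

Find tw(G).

3

A width-3 tree decomposition is:
Bags: B1 = {a, c, g, k}  B2 = {c, d, g, k}  B3 = {c, d, g, j}  B4 = {d, g, h, k}  B5 = {d, f, g, h}  B6 = {a, c, e, k}  B7 = {b, d, h, k}  B8 = {a, c, i, k}
Tree: B1–B2, B2–B3, B2–B4, B4–B5, B1–B6, B4–B7, B6–B8
The largest bag has 4 vertices, giving width 3; this decomposition certifies tw(G) ≤ 3. On the other hand G contains the 4-clique {c, d, g, j}. A clique must lie in a single bag of any decomposition, so no decomposition can have width below 3. Therefore the treewidth is 3.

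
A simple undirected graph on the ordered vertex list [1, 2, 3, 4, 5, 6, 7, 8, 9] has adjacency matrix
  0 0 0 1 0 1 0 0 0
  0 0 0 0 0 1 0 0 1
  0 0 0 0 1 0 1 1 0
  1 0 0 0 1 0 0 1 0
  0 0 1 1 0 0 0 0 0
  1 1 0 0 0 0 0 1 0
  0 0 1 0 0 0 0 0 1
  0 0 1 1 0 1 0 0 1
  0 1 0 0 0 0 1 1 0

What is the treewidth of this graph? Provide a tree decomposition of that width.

Every bag has size at most 4, so the width is 4 − 1 = 3 and tw(G) ≤ 3. For the lower bound: the 4 vertex sets {3,5,7}, {9}, {8}, {1,2,4,6} are disjoint, each induces a connected subgraph, and every pair is joined by at least one edge of G. Contracting each set to a single vertex therefore yields K_{4} as a minor, and since treewidth is minor-monotone, tw(G) ≥ tw(K_{4}) = 3. Combining the bounds, tw(G) = 3.

Treewidth 3.
Bags: B1 = {3, 5, 7, 9}  B2 = {3, 5, 8, 9}  B3 = {4, 5, 8, 9}  B4 = {2, 4, 8, 9}  B5 = {2, 4, 6, 8}  B6 = {1, 2, 4, 6}
Tree: B1–B2, B2–B3, B3–B4, B4–B5, B5–B6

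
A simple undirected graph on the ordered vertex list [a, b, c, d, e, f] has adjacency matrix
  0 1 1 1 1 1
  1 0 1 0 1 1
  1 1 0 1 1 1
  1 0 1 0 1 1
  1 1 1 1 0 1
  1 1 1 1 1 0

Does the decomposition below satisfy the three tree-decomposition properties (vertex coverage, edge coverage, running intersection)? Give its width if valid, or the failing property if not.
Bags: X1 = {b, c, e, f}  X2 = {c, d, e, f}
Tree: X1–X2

A tree decomposition must satisfy three properties: every vertex lies in some bag; for every edge, both endpoints lie together in some bag; and for every vertex, the bags containing it form a connected subtree. Here vertex a appears in no bag, so the decomposition is invalid.

No — vertex a appears in no bag.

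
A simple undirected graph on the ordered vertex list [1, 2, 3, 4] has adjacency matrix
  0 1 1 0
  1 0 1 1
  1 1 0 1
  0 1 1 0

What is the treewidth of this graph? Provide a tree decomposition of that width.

Each bag holds 3 vertices, so the decomposition has width 2, which upper-bounds the treewidth. For the lower bound, the 3 vertices {1, 2, 3} are pairwise adjacent, and any tree decomposition puts a clique entirely inside one bag — forcing width ≥ 2. Therefore the treewidth is 2.

Treewidth 2.
Bags: B1 = {1, 2, 3}  B2 = {2, 3, 4}
Tree: B1–B2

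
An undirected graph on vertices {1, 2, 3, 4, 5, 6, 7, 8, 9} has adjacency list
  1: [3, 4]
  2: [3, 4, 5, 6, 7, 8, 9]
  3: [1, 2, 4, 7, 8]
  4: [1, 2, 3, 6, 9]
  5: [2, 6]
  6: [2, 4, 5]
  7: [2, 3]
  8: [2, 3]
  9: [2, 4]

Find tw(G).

A width-2 tree decomposition is:
Bags: B1 = {2, 3, 4}  B2 = {2, 4, 6}  B3 = {1, 3, 4}  B4 = {2, 3, 8}  B5 = {2, 4, 9}  B6 = {2, 5, 6}  B7 = {2, 3, 7}
Tree: B1–B2, B1–B3, B1–B4, B1–B5, B2–B6, B1–B7
Every bag has size at most 3, so the width is 3 − 1 = 2 and tw(G) ≤ 2. For the lower bound, the 3 vertices {1, 3, 4} are pairwise adjacent, and any tree decomposition puts a clique entirely inside one bag — forcing width ≥ 2. Combining the bounds, tw(G) = 2.

2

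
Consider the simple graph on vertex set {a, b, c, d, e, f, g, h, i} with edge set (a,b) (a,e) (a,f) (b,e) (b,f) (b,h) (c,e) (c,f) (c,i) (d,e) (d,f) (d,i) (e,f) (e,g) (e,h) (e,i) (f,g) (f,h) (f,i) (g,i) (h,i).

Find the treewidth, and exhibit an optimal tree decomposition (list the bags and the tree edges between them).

Treewidth 3.
One optimal decomposition is:
Bags: B1 = {d, e, f, i}  B2 = {e, f, g, i}  B3 = {e, f, h, i}  B4 = {b, e, f, h}  B5 = {a, b, e, f}  B6 = {c, e, f, i}
Tree: B1–B2, B2–B3, B3–B4, B4–B5, B2–B6

The largest bag has 4 vertices, giving width 3; this decomposition certifies tw(G) ≤ 3. For the lower bound, the 4 vertices {a, b, e, f} are pairwise adjacent, and any tree decomposition puts a clique entirely inside one bag — forcing width ≥ 3. Combining the bounds, tw(G) = 3.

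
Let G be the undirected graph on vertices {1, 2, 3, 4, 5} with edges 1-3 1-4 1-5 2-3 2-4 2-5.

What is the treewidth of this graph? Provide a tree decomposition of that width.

Treewidth 2.
Bags: B1 = {1, 2, 4}  B2 = {1, 2, 3}  B3 = {1, 2, 5}
Tree: B1–B2, B2–B3

Every bag has size at most 3, so the width is 3 − 1 = 2 and tw(G) ≤ 2. The edges 4–1–3–2–4 form a cycle, so G is not a tree and its treewidth is at least 2. Combining the bounds, tw(G) = 2.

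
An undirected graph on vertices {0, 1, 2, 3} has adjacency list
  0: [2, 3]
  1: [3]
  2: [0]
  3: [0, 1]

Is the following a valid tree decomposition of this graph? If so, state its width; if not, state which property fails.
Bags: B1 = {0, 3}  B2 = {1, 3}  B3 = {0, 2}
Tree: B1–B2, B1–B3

Yes; width 1.

Every vertex of G appears in some bag (union = {0, 1, 2, 3}); every edge is covered by a bag; and for each vertex v the set of bags containing v is connected in the bag tree. The decomposition is therefore valid. The largest bag has 2 vertices, so the width is 1.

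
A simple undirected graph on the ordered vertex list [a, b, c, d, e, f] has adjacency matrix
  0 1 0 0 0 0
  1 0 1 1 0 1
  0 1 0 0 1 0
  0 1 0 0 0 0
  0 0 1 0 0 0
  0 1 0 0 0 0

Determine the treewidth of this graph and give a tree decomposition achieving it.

Treewidth 1.
One optimal decomposition is:
Bags: B1 = {b, f}  B2 = {b, c}  B3 = {b, d}  B4 = {a, b}  B5 = {c, e}
Tree: B1–B2, B2–B3, B2–B4, B2–B5

Each bag holds 2 vertices, so the decomposition has width 1, which upper-bounds the treewidth. Since G has at least one edge (e.g. b–f), it is not an edgeless graph, so tw(G) ≥ 1. Therefore the treewidth is 1.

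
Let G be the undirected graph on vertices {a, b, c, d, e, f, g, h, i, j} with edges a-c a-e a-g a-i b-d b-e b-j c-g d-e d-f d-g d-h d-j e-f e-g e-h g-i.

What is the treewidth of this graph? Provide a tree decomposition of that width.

Treewidth 2.
Bags: B1 = {d, e, g}  B2 = {a, e, g}  B3 = {a, g, i}  B4 = {d, e, h}  B5 = {b, d, e}  B6 = {b, d, j}  B7 = {a, c, g}  B8 = {d, e, f}
Tree: B1–B2, B2–B3, B1–B4, B4–B5, B5–B6, B3–B7, B5–B8

Each bag holds 3 vertices, so the decomposition has width 2, which upper-bounds the treewidth. Conversely, {b, d, j} is a clique of size 3, and the vertices of any clique must share a bag in every tree decomposition; so some bag has ≥ 3 vertices and tw(G) ≥ 2. Combining the bounds, tw(G) = 2.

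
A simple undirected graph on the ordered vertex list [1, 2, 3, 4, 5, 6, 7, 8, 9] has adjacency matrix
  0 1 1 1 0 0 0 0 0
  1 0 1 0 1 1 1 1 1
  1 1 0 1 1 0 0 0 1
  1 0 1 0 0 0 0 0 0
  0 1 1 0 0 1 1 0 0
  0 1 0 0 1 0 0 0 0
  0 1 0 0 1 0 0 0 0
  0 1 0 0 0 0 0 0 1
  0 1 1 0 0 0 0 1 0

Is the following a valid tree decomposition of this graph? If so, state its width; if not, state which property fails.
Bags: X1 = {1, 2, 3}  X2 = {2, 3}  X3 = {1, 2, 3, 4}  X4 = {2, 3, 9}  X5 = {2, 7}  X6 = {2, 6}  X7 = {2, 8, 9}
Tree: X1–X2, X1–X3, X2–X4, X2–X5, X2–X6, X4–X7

A tree decomposition must satisfy three properties: every vertex lies in some bag; for every edge, both endpoints lie together in some bag; and for every vertex, the bags containing it form a connected subtree. Here vertex 5 appears in no bag, so the decomposition is invalid.

No — vertex 5 appears in no bag.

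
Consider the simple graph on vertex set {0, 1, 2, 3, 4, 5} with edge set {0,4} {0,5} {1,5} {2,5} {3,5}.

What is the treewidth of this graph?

1

A width-1 tree decomposition is:
Bags: B1 = {0, 5}  B2 = {1, 5}  B3 = {2, 5}  B4 = {0, 4}  B5 = {3, 5}
Tree: B1–B2, B1–B3, B1–B4, B1–B5
Each bag holds 2 vertices, so the decomposition has width 1, which upper-bounds the treewidth. Any graph with an edge has treewidth ≥ 1, and G has the edge 0–5. Hence tw(G) = 1 exactly.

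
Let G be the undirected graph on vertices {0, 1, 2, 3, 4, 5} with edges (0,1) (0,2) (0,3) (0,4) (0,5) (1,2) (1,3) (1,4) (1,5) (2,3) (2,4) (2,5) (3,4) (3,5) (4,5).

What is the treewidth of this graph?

5

A width-5 tree decomposition is:
Bags: B1 = {0, 1, 2, 3, 4, 5}
Tree: (single bag)
A single bag containing all 6 vertices is trivially a valid decomposition of width 5. On the other hand G contains the 6-clique {0, 1, 2, 3, 4, 5}. A clique must lie in a single bag of any decomposition, so no decomposition can have width below 5. Combining the bounds, tw(G) = 5.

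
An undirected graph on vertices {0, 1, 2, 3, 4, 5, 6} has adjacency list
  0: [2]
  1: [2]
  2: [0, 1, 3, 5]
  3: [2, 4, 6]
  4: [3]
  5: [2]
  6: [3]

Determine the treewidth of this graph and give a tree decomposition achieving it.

Each bag holds 2 vertices, so the decomposition has width 1, which upper-bounds the treewidth. Any graph with an edge has treewidth ≥ 1, and G has the edge 3–2. The upper and lower bounds meet at 1, so that is the treewidth.

Treewidth 1.
One optimal decomposition is:
Bags: B1 = {2, 3}  B2 = {3, 6}  B3 = {3, 4}  B4 = {2, 5}  B5 = {1, 2}  B6 = {0, 2}
Tree: B1–B2, B1–B3, B1–B4, B1–B5, B1–B6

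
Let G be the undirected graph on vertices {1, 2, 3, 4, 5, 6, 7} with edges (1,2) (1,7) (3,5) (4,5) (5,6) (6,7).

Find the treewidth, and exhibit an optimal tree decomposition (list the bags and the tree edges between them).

Every bag has size at most 2, so the width is 2 − 1 = 1 and tw(G) ≤ 1. G has an edge, so its treewidth is at least 1. Hence tw(G) = 1 exactly.

Treewidth 1.
One optimal decomposition is:
Bags: B1 = {1, 7}  B2 = {6, 7}  B3 = {5, 6}  B4 = {4, 5}  B5 = {3, 5}  B6 = {1, 2}
Tree: B1–B2, B2–B3, B3–B4, B4–B5, B1–B6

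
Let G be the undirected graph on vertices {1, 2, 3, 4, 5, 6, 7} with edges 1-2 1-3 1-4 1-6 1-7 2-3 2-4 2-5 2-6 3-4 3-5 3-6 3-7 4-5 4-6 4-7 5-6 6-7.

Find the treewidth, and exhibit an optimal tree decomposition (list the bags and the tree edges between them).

Treewidth 4.
Bags: B1 = {1, 2, 3, 4, 6}  B2 = {2, 3, 4, 5, 6}  B3 = {1, 3, 4, 6, 7}
Tree: B1–B2, B1–B3

The largest bag has 5 vertices, giving width 4; this decomposition certifies tw(G) ≤ 4. On the other hand G contains the 5-clique {1, 2, 3, 4, 6}. A clique must lie in a single bag of any decomposition, so no decomposition can have width below 4. Hence tw(G) = 4 exactly.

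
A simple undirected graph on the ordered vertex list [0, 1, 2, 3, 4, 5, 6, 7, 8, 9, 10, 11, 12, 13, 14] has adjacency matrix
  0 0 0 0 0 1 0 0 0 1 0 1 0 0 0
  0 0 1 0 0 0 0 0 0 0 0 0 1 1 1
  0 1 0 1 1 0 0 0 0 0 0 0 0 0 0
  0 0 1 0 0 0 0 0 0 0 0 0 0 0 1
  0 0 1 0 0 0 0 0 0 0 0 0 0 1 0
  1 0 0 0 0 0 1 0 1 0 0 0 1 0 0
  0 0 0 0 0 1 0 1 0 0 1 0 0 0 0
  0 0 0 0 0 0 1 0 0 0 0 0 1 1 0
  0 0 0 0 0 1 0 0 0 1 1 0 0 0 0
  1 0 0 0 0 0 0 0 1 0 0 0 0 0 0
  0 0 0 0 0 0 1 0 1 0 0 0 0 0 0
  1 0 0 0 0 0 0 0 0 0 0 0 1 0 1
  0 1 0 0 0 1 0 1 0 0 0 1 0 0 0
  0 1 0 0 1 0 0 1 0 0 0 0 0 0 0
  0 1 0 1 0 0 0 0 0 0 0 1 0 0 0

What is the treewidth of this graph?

3

A width-3 tree decomposition is:
Bags: B1 = {2, 3, 4, 13}  B2 = {1, 2, 3, 13}  B3 = {1, 3, 13, 14}  B4 = {1, 7, 13, 14}  B5 = {1, 7, 12, 14}  B6 = {7, 11, 12, 14}  B7 = {6, 7, 11, 12}  B8 = {5, 6, 11, 12}  B9 = {0, 5, 6, 11}  B10 = {0, 5, 6, 10}  B11 = {0, 5, 8, 10}  B12 = {0, 8, 9, 10}
Tree: B1–B2, B2–B3, B3–B4, B4–B5, B5–B6, B6–B7, B7–B8, B8–B9, B9–B10, B10–B11, B11–B12
Each bag holds 4 vertices, so the decomposition has width 3, which upper-bounds the treewidth. For the lower bound: the 4 vertex sets {2,3,4}, {13}, {1}, {7,11,12,14} are disjoint, each induces a connected subgraph, and every pair is joined by at least one edge of G. Contracting each set to a single vertex therefore yields K_{4} as a minor, and since treewidth is minor-monotone, tw(G) ≥ tw(K_{4}) = 3. Therefore the treewidth is 3.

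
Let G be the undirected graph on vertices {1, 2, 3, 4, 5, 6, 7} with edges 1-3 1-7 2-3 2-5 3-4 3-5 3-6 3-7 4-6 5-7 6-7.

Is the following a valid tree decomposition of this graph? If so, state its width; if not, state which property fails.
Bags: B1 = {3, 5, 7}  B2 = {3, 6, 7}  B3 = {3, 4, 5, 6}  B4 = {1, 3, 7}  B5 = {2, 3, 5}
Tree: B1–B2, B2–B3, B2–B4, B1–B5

A tree decomposition must satisfy three properties: every vertex lies in some bag; for every edge, both endpoints lie together in some bag; and for every vertex, the bags containing it form a connected subtree. Here bags containing vertex 5 are not connected in the tree, so the decomposition is invalid.

No — bags containing vertex 5 are not connected in the tree.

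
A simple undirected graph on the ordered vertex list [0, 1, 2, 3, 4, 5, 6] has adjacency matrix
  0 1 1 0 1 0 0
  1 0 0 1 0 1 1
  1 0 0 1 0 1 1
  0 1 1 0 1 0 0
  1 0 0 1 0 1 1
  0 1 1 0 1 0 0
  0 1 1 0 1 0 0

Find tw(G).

3

A width-3 tree decomposition is:
Bags: B1 = {1, 2, 4, 5}  B2 = {0, 1, 2, 4}  B3 = {1, 2, 3, 4}  B4 = {1, 2, 4, 6}
Tree: B1–B2, B2–B3, B3–B4
The largest bag has 4 vertices, giving width 3; this decomposition certifies tw(G) ≤ 3. For the lower bound: the 4 vertex sets {1,5}, {0,2}, {4}, {3} are disjoint, each induces a connected subgraph, and every pair is joined by at least one edge of G. Contracting each set to a single vertex therefore yields K_{4} as a minor, and since treewidth is minor-monotone, tw(G) ≥ tw(K_{4}) = 3. The upper and lower bounds meet at 3, so that is the treewidth.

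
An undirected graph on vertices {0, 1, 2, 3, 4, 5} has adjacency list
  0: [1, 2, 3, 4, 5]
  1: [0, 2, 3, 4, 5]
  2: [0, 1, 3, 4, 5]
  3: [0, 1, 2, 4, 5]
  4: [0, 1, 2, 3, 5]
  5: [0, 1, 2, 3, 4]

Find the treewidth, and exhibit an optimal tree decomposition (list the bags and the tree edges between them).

A single bag containing all 6 vertices is trivially a valid decomposition of width 5. Conversely, {0, 1, 2, 3, 4, 5} is a clique of size 6, and the vertices of any clique must share a bag in every tree decomposition; so some bag has ≥ 6 vertices and tw(G) ≥ 5. The upper and lower bounds meet at 5, so that is the treewidth.

Treewidth 5.
One optimal decomposition is:
Bags: B1 = {0, 1, 2, 3, 4, 5}
Tree: (single bag)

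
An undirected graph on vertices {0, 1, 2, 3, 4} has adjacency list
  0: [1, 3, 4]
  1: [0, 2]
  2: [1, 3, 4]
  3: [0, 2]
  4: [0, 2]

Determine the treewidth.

A width-2 tree decomposition is:
Bags: B1 = {0, 1, 2}  B2 = {0, 2, 3}  B3 = {0, 2, 4}
Tree: B1–B2, B2–B3
The largest bag has 3 vertices, giving width 2; this decomposition certifies tw(G) ≤ 2. Since 0–1–2–3–0 is a cycle in G, G is not acyclic. Forests are exactly the graphs of treewidth ≤ 1, so tw(G) ≥ 2. Hence tw(G) = 2 exactly.

2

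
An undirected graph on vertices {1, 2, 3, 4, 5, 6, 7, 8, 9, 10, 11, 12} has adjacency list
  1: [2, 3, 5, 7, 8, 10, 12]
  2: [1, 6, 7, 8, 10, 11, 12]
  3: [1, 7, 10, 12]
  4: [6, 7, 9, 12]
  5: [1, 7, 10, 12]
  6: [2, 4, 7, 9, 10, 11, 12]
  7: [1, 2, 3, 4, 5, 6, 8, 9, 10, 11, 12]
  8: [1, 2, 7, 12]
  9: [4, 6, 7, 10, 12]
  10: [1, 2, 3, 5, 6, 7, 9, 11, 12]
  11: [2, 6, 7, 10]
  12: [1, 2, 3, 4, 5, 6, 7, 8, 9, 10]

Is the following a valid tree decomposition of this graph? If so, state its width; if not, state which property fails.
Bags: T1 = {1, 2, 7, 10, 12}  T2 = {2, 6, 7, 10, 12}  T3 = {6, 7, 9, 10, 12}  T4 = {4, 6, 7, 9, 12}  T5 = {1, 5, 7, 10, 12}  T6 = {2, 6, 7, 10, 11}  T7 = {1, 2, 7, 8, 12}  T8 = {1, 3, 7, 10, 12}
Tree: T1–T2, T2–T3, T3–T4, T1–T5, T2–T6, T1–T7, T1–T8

Yes; width 4.

Every vertex of G appears in some bag (union = {1, 2, 3, 4, 5, 6, 7, 8, 9, 10, 11, 12}); every edge is covered by a bag; and for each vertex v the set of bags containing v is connected in the bag tree. The decomposition is therefore valid. The largest bag has 5 vertices, so the width is 4.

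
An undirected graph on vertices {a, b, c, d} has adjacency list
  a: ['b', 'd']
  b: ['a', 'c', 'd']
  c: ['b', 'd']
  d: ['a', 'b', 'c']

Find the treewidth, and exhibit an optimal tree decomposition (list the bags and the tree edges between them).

Treewidth 2.
One optimal decomposition is:
Bags: B1 = {a, b, d}  B2 = {b, c, d}
Tree: B1–B2

Every bag has size at most 3, so the width is 3 − 1 = 2 and tw(G) ≤ 2. On the other hand G contains the 3-clique {b, c, d}. A clique must lie in a single bag of any decomposition, so no decomposition can have width below 2. Combining the bounds, tw(G) = 2.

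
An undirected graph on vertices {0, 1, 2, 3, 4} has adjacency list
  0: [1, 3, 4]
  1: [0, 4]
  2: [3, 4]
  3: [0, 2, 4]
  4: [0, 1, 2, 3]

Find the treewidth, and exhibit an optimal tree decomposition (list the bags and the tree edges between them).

Treewidth 2.
One optimal decomposition is:
Bags: B1 = {2, 3, 4}  B2 = {0, 3, 4}  B3 = {0, 1, 4}
Tree: B1–B2, B2–B3

Each bag holds 3 vertices, so the decomposition has width 2, which upper-bounds the treewidth. For the lower bound, the 3 vertices {0, 1, 4} are pairwise adjacent, and any tree decomposition puts a clique entirely inside one bag — forcing width ≥ 2. The upper and lower bounds meet at 2, so that is the treewidth.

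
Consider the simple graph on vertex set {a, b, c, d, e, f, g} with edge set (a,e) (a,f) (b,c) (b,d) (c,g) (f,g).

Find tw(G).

A width-1 tree decomposition is:
Bags: B1 = {b, d}  B2 = {b, c}  B3 = {c, g}  B4 = {f, g}  B5 = {a, f}  B6 = {a, e}
Tree: B1–B2, B2–B3, B3–B4, B4–B5, B5–B6
The largest bag has 2 vertices, giving width 1; this decomposition certifies tw(G) ≤ 1. Any graph with an edge has treewidth ≥ 1, and G has the edge d–b. Therefore the treewidth is 1.

1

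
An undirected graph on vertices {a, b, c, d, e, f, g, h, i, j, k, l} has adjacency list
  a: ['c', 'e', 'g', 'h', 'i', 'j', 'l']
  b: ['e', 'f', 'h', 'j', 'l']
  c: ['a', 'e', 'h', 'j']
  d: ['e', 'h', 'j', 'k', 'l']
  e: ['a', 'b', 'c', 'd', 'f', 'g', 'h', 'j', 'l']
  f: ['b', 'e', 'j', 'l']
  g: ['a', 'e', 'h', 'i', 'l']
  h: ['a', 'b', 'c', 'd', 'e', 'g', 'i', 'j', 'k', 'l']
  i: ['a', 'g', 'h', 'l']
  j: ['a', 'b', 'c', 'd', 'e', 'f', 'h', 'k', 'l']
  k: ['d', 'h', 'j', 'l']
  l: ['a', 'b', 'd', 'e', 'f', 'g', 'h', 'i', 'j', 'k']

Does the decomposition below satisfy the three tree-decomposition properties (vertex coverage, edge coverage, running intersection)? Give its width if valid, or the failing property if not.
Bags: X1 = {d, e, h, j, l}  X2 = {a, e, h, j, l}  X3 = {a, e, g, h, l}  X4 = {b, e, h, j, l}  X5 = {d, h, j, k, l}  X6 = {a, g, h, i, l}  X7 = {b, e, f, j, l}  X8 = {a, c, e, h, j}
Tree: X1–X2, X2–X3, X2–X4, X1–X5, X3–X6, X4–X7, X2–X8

Checking the three conditions: (i) the bags cover all of {a, b, c, d, e, f, g, h, i, j, k, l}; (ii) for each edge, some bag contains both endpoints; (iii) the bags containing any fixed vertex form a subtree. All hold, so the decomposition is valid with width 5 − 1 = 4.

Yes; width 4.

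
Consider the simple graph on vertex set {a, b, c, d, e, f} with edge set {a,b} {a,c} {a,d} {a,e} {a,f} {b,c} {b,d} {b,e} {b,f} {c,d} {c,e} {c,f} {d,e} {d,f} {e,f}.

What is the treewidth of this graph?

A width-5 tree decomposition is:
Bags: B1 = {a, b, c, d, e, f}
Tree: (single bag)
With just one bag of size 6, the width is 6 − 1 = 5, so tw(G) ≤ 5. Conversely, {a, b, c, d, e, f} is a clique of size 6, and the vertices of any clique must share a bag in every tree decomposition; so some bag has ≥ 6 vertices and tw(G) ≥ 5. The upper and lower bounds meet at 5, so that is the treewidth.

5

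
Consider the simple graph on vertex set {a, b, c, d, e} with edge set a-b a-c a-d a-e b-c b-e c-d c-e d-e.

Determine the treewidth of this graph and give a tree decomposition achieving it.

Treewidth 3.
One such decomposition:
Bags: B1 = {a, b, c, e}  B2 = {a, c, d, e}
Tree: B1–B2

The largest bag has 4 vertices, giving width 3; this decomposition certifies tw(G) ≤ 3. Conversely, {a, c, d, e} is a clique of size 4, and the vertices of any clique must share a bag in every tree decomposition; so some bag has ≥ 4 vertices and tw(G) ≥ 3. Combining the bounds, tw(G) = 3.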